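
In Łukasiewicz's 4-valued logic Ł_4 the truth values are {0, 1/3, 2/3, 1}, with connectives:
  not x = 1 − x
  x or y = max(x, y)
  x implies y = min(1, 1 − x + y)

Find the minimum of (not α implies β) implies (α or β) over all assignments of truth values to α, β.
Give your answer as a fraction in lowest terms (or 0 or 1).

Take α = 1/3, β = 1/3:
not α = not 1/3 = 2/3
not α implies β = 2/3 implies 1/3 = 2/3
α or β = 1/3 or 1/3 = 1/3
(not α implies β) implies (α or β) = 2/3 implies 1/3 = 2/3
No assignment yields a value below 2/3, so this is the minimum.

2/3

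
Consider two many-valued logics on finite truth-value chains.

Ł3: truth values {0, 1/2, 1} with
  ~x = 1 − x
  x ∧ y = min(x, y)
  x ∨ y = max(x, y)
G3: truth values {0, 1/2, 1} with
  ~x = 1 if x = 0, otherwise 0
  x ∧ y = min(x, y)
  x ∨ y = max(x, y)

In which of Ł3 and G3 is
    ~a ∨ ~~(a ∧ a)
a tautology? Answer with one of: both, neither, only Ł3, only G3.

only G3

In Ł3: at a = 1/2 the value is 1/2 — not a tautology.
In G3: every assignment gives 1 — tautology.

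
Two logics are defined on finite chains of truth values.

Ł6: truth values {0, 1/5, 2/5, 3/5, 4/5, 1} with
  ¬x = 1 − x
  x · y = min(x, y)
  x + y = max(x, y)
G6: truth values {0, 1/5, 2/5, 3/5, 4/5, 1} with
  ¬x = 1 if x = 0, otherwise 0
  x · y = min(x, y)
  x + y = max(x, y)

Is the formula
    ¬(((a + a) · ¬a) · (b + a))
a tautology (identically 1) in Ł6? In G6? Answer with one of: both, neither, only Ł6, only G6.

only G6

In Ł6: at a = 1/5, b = 0 the value is 4/5 — not a tautology.
In G6: every assignment gives 1 — tautology.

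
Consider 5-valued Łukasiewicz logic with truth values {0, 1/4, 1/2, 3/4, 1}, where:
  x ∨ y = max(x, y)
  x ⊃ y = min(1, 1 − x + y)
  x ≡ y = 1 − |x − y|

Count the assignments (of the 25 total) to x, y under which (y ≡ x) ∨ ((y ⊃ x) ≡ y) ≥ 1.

value 1: 7 assignments (counts)
value 3/4: 8 assignments
value 1/2: 5 assignments
value 1/4: 3 assignments
value 0: 2 assignments
So 7 of the 25 assignments meet the threshold.

7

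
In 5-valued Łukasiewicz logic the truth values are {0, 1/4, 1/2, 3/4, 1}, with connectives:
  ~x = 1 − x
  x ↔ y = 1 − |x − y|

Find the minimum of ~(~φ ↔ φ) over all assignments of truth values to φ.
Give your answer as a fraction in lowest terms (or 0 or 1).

0

Take φ = 1/2:
~φ = ~1/2 = 1/2
~φ ↔ φ = 1/2 ↔ 1/2 = 1
~(~φ ↔ φ) = ~1 = 0
No assignment yields a value below 0, so this is the minimum.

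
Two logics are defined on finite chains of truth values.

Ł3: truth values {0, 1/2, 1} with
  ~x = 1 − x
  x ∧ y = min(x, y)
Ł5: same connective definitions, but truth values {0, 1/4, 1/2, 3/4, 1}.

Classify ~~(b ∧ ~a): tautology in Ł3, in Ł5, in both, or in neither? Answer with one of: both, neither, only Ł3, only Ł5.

In Ł3: at a = 0, b = 0 the value is 0 — not a tautology.
In Ł5: at a = 0, b = 0 the value is 0 — not a tautology.

neither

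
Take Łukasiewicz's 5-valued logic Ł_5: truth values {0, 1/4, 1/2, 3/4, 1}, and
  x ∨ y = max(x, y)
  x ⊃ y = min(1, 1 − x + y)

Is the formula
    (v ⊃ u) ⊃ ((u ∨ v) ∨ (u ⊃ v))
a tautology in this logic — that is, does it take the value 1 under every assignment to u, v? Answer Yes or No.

Counterexample: take u = 1/4, v = 0.
v ⊃ u = 0 ⊃ 1/4 = 1
u ∨ v = 1/4 ∨ 0 = 1/4
u ⊃ v = 1/4 ⊃ 0 = 3/4
(u ∨ v) ∨ (u ⊃ v) = 1/4 ∨ 3/4 = 3/4
(v ⊃ u) ⊃ ((u ∨ v) ∨ (u ⊃ v)) = 1 ⊃ 3/4 = 3/4
This gives 3/4 ≠ 1.

No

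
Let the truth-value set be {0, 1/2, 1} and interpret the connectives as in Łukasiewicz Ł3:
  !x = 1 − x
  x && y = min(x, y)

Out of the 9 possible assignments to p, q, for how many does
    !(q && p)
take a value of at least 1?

5

p = 0, q = 0 ↦ 1  ≥
p = 0, q = 1/2 ↦ 1  ≥
p = 0, q = 1 ↦ 1  ≥
p = 1/2, q = 0 ↦ 1  ≥
p = 1/2, q = 1/2 ↦ 1/2  <
p = 1/2, q = 1 ↦ 1/2  <
p = 1, q = 0 ↦ 1  ≥
p = 1, q = 1/2 ↦ 1/2  <
p = 1, q = 1 ↦ 0  <
So 5 of the 9 assignments meet the threshold.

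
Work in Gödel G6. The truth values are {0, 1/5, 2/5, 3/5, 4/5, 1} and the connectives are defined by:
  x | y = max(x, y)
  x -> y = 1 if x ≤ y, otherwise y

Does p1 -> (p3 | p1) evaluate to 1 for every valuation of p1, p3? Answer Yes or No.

Yes

At p1 = 3/5, p3 = 1, for instance:
p3 | p1 = 1 | 3/5 = 1
p1 -> (p3 | p1) = 3/5 -> 1 = 1
and checking the remaining 35 assignments likewise gives ≥ 1 in every case.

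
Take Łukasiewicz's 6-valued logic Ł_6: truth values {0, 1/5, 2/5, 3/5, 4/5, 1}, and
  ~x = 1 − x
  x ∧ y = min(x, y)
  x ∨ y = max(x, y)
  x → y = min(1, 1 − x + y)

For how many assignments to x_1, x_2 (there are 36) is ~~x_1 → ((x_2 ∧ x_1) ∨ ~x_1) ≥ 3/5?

value 1: 24 assignments (counts)
value 4/5: 5 assignments (counts)
value 3/5: 2 assignments (counts)
value 2/5: 3 assignments
value 1/5: 1 assignment
value 0: 1 assignment
So 31 of the 36 assignments meet the threshold.

31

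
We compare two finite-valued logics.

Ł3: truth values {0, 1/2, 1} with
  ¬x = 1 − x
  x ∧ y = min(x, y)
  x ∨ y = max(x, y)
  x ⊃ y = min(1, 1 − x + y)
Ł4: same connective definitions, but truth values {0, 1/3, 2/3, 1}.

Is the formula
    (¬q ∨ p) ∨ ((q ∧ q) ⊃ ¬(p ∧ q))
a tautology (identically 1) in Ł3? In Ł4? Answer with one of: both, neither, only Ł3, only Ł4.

neither

In Ł3: at p = 1/2, q = 1 the value is 1/2 — not a tautology.
In Ł4: at p = 1/3, q = 1 the value is 2/3 — not a tautology.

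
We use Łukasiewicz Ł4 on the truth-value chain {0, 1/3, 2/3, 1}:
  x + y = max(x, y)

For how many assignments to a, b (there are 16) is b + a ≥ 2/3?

a = 0, b = 0 ↦ 0  <
a = 0, b = 1/3 ↦ 1/3  <
a = 0, b = 2/3 ↦ 2/3  ≥
a = 0, b = 1 ↦ 1  ≥
a = 1/3, b = 0 ↦ 1/3  <
a = 1/3, b = 1/3 ↦ 1/3  <
a = 1/3, b = 2/3 ↦ 2/3  ≥
a = 1/3, b = 1 ↦ 1  ≥
a = 2/3, b = 0 ↦ 2/3  ≥
a = 2/3, b = 1/3 ↦ 2/3  ≥
a = 2/3, b = 2/3 ↦ 2/3  ≥
a = 2/3, b = 1 ↦ 1  ≥
a = 1, b = 0 ↦ 1  ≥
a = 1, b = 1/3 ↦ 1  ≥
a = 1, b = 2/3 ↦ 1  ≥
a = 1, b = 1 ↦ 1  ≥
So 12 of the 16 assignments meet the threshold.

12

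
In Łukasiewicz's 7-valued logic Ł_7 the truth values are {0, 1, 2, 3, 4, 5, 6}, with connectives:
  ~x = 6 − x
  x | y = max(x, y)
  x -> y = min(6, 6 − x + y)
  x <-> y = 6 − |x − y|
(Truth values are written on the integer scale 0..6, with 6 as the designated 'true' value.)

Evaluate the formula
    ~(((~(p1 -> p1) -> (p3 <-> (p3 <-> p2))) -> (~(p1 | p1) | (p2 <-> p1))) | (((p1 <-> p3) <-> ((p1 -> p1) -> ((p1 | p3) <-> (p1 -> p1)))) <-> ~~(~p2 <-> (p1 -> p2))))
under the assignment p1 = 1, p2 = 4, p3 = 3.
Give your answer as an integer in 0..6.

1

p1 -> p1 = 1 -> 1 = 6
~(p1 -> p1) = ~6 = 0
p3 <-> p2 = 3 <-> 4 = 5
p3 <-> (p3 <-> p2) = 3 <-> 5 = 4
~(p1 -> p1) -> (p3 <-> (p3 <-> p2)) = 0 -> 4 = 6
p1 | p1 = 1 | 1 = 1
~(p1 | p1) = ~1 = 5
p2 <-> p1 = 4 <-> 1 = 3
~(p1 | p1) | (p2 <-> p1) = 5 | 3 = 5
(~(p1 -> p1) -> (p3 <-> (p3 <-> p2))) -> (~(p1 | p1) | (p2 <-> p1)) = 6 -> 5 = 5
p1 <-> p3 = 1 <-> 3 = 4
p1 -> p1 = 1 -> 1 = 6
p1 | p3 = 1 | 3 = 3
p1 -> p1 = 1 -> 1 = 6
(p1 | p3) <-> (p1 -> p1) = 3 <-> 6 = 3
(p1 -> p1) -> ((p1 | p3) <-> (p1 -> p1)) = 6 -> 3 = 3
(p1 <-> p3) <-> ((p1 -> p1) -> ((p1 | p3) <-> (p1 -> p1))) = 4 <-> 3 = 5
~p2 = ~4 = 2
p1 -> p2 = 1 -> 4 = 6
~p2 <-> (p1 -> p2) = 2 <-> 6 = 2
~(~p2 <-> (p1 -> p2)) = ~2 = 4
~~(~p2 <-> (p1 -> p2)) = ~4 = 2
((p1 <-> p3) <-> ((p1 -> p1) -> ((p1 | p3) <-> (p1 -> p1)))) <-> ~~(~p2 <-> (p1 -> p2)) = 5 <-> 2 = 3
((~(p1 -> p1) -> (p3 <-> (p3 <-> p2))) -> (~(p1 | p1) | (p2 <-> p1))) | (((p1 <-> p3) <-> ((p1 -> p1) -> ((p1 | p3) <-> (p1 -> p1)))) <-> ~~(~p2 <-> (p1 -> p2))) = 5 | 3 = 5
~(((~(p1 -> p1) -> (p3 <-> (p3 <-> p2))) -> (~(p1 | p1) | (p2 <-> p1))) | (((p1 <-> p3) <-> ((p1 -> p1) -> ((p1 | p3) <-> (p1 -> p1)))) <-> ~~(~p2 <-> (p1 -> p2)))) = ~5 = 1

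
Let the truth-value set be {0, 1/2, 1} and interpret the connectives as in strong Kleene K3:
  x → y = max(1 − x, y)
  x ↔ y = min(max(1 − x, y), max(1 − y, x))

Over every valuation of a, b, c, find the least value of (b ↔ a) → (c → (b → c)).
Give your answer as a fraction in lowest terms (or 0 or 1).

1/2

Take a = 0, b = 1/2, c = 1/2:
b ↔ a = 1/2 ↔ 0 = 1/2
b → c = 1/2 → 1/2 = 1/2
c → (b → c) = 1/2 → 1/2 = 1/2
(b ↔ a) → (c → (b → c)) = 1/2 → 1/2 = 1/2
No assignment yields a value below 1/2, so this is the minimum.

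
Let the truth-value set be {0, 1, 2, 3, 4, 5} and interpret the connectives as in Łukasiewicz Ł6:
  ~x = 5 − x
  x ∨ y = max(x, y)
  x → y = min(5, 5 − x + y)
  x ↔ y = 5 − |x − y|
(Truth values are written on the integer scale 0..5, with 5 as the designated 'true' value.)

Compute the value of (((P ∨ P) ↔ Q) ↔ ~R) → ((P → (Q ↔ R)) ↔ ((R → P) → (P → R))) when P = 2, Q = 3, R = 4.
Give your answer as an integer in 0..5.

P ∨ P = 2 ∨ 2 = 2
(P ∨ P) ↔ Q = 2 ↔ 3 = 4
~R = ~4 = 1
((P ∨ P) ↔ Q) ↔ ~R = 4 ↔ 1 = 2
Q ↔ R = 3 ↔ 4 = 4
P → (Q ↔ R) = 2 → 4 = 5
R → P = 4 → 2 = 3
P → R = 2 → 4 = 5
(R → P) → (P → R) = 3 → 5 = 5
(P → (Q ↔ R)) ↔ ((R → P) → (P → R)) = 5 ↔ 5 = 5
(((P ∨ P) ↔ Q) ↔ ~R) → ((P → (Q ↔ R)) ↔ ((R → P) → (P → R))) = 2 → 5 = 5

5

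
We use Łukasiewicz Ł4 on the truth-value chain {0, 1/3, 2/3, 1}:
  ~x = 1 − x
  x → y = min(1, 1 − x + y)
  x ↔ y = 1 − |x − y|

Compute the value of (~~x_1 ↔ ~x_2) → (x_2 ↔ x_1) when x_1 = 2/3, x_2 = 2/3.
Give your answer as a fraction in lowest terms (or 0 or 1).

~x_1 = ~2/3 = 1/3
~~x_1 = ~1/3 = 2/3
~x_2 = ~2/3 = 1/3
~~x_1 ↔ ~x_2 = 2/3 ↔ 1/3 = 2/3
x_2 ↔ x_1 = 2/3 ↔ 2/3 = 1
(~~x_1 ↔ ~x_2) → (x_2 ↔ x_1) = 2/3 → 1 = 1

1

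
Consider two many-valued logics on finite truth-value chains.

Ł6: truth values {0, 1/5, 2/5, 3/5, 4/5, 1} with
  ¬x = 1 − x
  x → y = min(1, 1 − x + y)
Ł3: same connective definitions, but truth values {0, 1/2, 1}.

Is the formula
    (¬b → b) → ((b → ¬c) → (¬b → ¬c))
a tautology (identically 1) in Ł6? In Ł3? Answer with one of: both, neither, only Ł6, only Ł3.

both

In Ł6: every assignment gives 1 — tautology.
In Ł3: every assignment gives 1 — tautology.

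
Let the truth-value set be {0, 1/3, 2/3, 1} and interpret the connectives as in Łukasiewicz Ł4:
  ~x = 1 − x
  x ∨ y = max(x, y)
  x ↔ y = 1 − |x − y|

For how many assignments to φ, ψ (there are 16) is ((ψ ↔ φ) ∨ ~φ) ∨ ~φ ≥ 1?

7

φ = 0, ψ = 0 ↦ 1  ≥
φ = 0, ψ = 1/3 ↦ 1  ≥
φ = 0, ψ = 2/3 ↦ 1  ≥
φ = 0, ψ = 1 ↦ 1  ≥
φ = 1/3, ψ = 0 ↦ 2/3  <
φ = 1/3, ψ = 1/3 ↦ 1  ≥
φ = 1/3, ψ = 2/3 ↦ 2/3  <
φ = 1/3, ψ = 1 ↦ 2/3  <
φ = 2/3, ψ = 0 ↦ 1/3  <
φ = 2/3, ψ = 1/3 ↦ 2/3  <
φ = 2/3, ψ = 2/3 ↦ 1  ≥
φ = 2/3, ψ = 1 ↦ 2/3  <
φ = 1, ψ = 0 ↦ 0  <
φ = 1, ψ = 1/3 ↦ 1/3  <
φ = 1, ψ = 2/3 ↦ 2/3  <
φ = 1, ψ = 1 ↦ 1  ≥
So 7 of the 16 assignments meet the threshold.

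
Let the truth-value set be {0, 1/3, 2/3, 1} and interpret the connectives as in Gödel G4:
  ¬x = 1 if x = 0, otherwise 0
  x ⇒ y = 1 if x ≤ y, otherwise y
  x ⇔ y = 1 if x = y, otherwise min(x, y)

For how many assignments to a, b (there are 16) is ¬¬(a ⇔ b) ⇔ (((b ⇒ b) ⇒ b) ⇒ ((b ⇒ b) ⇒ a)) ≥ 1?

10

a = 0, b = 0 ↦ 1  ≥
a = 0, b = 1/3 ↦ 1  ≥
a = 0, b = 2/3 ↦ 1  ≥
a = 0, b = 1 ↦ 1  ≥
a = 1/3, b = 0 ↦ 0  <
a = 1/3, b = 1/3 ↦ 1  ≥
a = 1/3, b = 2/3 ↦ 1/3  <
a = 1/3, b = 1 ↦ 1/3  <
a = 2/3, b = 0 ↦ 0  <
a = 2/3, b = 1/3 ↦ 1  ≥
a = 2/3, b = 2/3 ↦ 1  ≥
a = 2/3, b = 1 ↦ 2/3  <
a = 1, b = 0 ↦ 0  <
a = 1, b = 1/3 ↦ 1  ≥
a = 1, b = 2/3 ↦ 1  ≥
a = 1, b = 1 ↦ 1  ≥
So 10 of the 16 assignments meet the threshold.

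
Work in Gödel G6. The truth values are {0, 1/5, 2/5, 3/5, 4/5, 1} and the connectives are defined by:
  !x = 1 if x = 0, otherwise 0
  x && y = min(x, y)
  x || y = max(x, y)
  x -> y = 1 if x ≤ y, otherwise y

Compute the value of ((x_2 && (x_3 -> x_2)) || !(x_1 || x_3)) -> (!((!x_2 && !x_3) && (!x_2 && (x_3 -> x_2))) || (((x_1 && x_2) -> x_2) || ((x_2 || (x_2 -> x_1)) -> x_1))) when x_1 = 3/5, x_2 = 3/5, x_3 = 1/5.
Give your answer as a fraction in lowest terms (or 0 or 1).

1

x_3 -> x_2 = 1/5 -> 3/5 = 1
x_2 && (x_3 -> x_2) = 3/5 && 1 = 3/5
x_1 || x_3 = 3/5 || 1/5 = 3/5
!(x_1 || x_3) = !3/5 = 0
(x_2 && (x_3 -> x_2)) || !(x_1 || x_3) = 3/5 || 0 = 3/5
!x_2 = !3/5 = 0
!x_3 = !1/5 = 0
!x_2 && !x_3 = 0 && 0 = 0
!x_2 = !3/5 = 0
x_3 -> x_2 = 1/5 -> 3/5 = 1
!x_2 && (x_3 -> x_2) = 0 && 1 = 0
(!x_2 && !x_3) && (!x_2 && (x_3 -> x_2)) = 0 && 0 = 0
!((!x_2 && !x_3) && (!x_2 && (x_3 -> x_2))) = !0 = 1
x_1 && x_2 = 3/5 && 3/5 = 3/5
(x_1 && x_2) -> x_2 = 3/5 -> 3/5 = 1
x_2 -> x_1 = 3/5 -> 3/5 = 1
x_2 || (x_2 -> x_1) = 3/5 || 1 = 1
(x_2 || (x_2 -> x_1)) -> x_1 = 1 -> 3/5 = 3/5
((x_1 && x_2) -> x_2) || ((x_2 || (x_2 -> x_1)) -> x_1) = 1 || 3/5 = 1
!((!x_2 && !x_3) && (!x_2 && (x_3 -> x_2))) || (((x_1 && x_2) -> x_2) || ((x_2 || (x_2 -> x_1)) -> x_1)) = 1 || 1 = 1
((x_2 && (x_3 -> x_2)) || !(x_1 || x_3)) -> (!((!x_2 && !x_3) && (!x_2 && (x_3 -> x_2))) || (((x_1 && x_2) -> x_2) || ((x_2 || (x_2 -> x_1)) -> x_1))) = 3/5 -> 1 = 1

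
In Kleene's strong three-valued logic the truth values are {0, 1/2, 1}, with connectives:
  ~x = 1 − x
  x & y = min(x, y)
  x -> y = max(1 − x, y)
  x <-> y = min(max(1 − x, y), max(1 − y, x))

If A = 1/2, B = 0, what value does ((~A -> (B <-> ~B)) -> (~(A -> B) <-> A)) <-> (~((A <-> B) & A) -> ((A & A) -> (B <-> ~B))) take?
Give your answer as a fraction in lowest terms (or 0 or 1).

~A = ~1/2 = 1/2
~B = ~0 = 1
B <-> ~B = 0 <-> 1 = 0
~A -> (B <-> ~B) = 1/2 -> 0 = 1/2
A -> B = 1/2 -> 0 = 1/2
~(A -> B) = ~1/2 = 1/2
~(A -> B) <-> A = 1/2 <-> 1/2 = 1/2
(~A -> (B <-> ~B)) -> (~(A -> B) <-> A) = 1/2 -> 1/2 = 1/2
A <-> B = 1/2 <-> 0 = 1/2
(A <-> B) & A = 1/2 & 1/2 = 1/2
~((A <-> B) & A) = ~1/2 = 1/2
A & A = 1/2 & 1/2 = 1/2
~B = ~0 = 1
B <-> ~B = 0 <-> 1 = 0
(A & A) -> (B <-> ~B) = 1/2 -> 0 = 1/2
~((A <-> B) & A) -> ((A & A) -> (B <-> ~B)) = 1/2 -> 1/2 = 1/2
((~A -> (B <-> ~B)) -> (~(A -> B) <-> A)) <-> (~((A <-> B) & A) -> ((A & A) -> (B <-> ~B))) = 1/2 <-> 1/2 = 1/2

1/2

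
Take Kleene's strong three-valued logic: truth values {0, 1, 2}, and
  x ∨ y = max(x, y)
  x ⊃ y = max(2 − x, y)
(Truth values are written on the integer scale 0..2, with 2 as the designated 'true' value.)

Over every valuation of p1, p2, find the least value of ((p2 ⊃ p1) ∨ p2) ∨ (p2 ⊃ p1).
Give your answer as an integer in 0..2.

1

Take p1 = 0, p2 = 1:
p2 ⊃ p1 = 1 ⊃ 0 = 1
(p2 ⊃ p1) ∨ p2 = 1 ∨ 1 = 1
p2 ⊃ p1 = 1 ⊃ 0 = 1
((p2 ⊃ p1) ∨ p2) ∨ (p2 ⊃ p1) = 1 ∨ 1 = 1
No assignment yields a value below 1, so this is the minimum.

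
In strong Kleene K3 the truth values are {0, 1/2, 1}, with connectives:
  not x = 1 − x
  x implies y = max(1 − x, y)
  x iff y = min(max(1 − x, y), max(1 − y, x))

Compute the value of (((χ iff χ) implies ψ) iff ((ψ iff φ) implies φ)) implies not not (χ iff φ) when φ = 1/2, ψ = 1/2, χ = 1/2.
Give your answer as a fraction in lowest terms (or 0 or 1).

1/2

χ iff χ = 1/2 iff 1/2 = 1/2
(χ iff χ) implies ψ = 1/2 implies 1/2 = 1/2
ψ iff φ = 1/2 iff 1/2 = 1/2
(ψ iff φ) implies φ = 1/2 implies 1/2 = 1/2
((χ iff χ) implies ψ) iff ((ψ iff φ) implies φ) = 1/2 iff 1/2 = 1/2
χ iff φ = 1/2 iff 1/2 = 1/2
not (χ iff φ) = not 1/2 = 1/2
not not (χ iff φ) = not 1/2 = 1/2
(((χ iff χ) implies ψ) iff ((ψ iff φ) implies φ)) implies not not (χ iff φ) = 1/2 implies 1/2 = 1/2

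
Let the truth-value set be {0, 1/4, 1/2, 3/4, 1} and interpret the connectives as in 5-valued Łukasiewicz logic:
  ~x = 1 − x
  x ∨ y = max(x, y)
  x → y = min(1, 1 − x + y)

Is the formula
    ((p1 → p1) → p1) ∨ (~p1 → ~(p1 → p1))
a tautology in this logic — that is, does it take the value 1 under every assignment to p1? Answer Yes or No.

Counterexample: take p1 = 0.
p1 → p1 = 0 → 0 = 1
(p1 → p1) → p1 = 1 → 0 = 0
~p1 = ~0 = 1
~(p1 → p1) = ~1 = 0
~p1 → ~(p1 → p1) = 1 → 0 = 0
((p1 → p1) → p1) ∨ (~p1 → ~(p1 → p1)) = 0 ∨ 0 = 0
This gives 0 ≠ 1.

No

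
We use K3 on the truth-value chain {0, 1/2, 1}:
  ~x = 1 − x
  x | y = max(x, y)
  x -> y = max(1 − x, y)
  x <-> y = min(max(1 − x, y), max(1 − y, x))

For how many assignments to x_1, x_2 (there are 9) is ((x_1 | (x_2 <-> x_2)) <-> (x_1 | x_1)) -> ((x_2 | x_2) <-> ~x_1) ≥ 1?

x_1 = 0, x_2 = 0 ↦ 1  ≥
x_1 = 0, x_2 = 1/2 ↦ 1/2  <
x_1 = 0, x_2 = 1 ↦ 1  ≥
x_1 = 1/2, x_2 = 0 ↦ 1/2  <
x_1 = 1/2, x_2 = 1/2 ↦ 1/2  <
x_1 = 1/2, x_2 = 1 ↦ 1/2  <
x_1 = 1, x_2 = 0 ↦ 1  ≥
x_1 = 1, x_2 = 1/2 ↦ 1/2  <
x_1 = 1, x_2 = 1 ↦ 0  <
So 3 of the 9 assignments meet the threshold.

3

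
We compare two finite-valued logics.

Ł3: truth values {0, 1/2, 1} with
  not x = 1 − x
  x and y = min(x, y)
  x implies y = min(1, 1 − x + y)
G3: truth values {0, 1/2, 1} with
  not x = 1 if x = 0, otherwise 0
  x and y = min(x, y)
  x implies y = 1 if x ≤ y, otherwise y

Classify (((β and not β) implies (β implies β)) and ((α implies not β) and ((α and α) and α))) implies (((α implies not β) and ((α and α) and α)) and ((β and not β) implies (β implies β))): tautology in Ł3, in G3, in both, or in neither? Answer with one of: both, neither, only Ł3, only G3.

both

In Ł3: every assignment gives 1 — tautology.
In G3: every assignment gives 1 — tautology.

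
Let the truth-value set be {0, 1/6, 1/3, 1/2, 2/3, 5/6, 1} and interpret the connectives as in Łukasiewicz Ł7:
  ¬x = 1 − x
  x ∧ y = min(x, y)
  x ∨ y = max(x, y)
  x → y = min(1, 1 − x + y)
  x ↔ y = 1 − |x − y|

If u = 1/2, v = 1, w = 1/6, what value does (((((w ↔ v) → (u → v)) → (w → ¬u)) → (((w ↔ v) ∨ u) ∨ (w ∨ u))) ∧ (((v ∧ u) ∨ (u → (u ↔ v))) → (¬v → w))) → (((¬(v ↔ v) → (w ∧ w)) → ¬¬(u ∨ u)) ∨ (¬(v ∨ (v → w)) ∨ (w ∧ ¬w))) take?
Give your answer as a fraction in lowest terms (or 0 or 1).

1

w ↔ v = 1/6 ↔ 1 = 1/6
u → v = 1/2 → 1 = 1
(w ↔ v) → (u → v) = 1/6 → 1 = 1
¬u = ¬1/2 = 1/2
w → ¬u = 1/6 → 1/2 = 1
((w ↔ v) → (u → v)) → (w → ¬u) = 1 → 1 = 1
w ↔ v = 1/6 ↔ 1 = 1/6
(w ↔ v) ∨ u = 1/6 ∨ 1/2 = 1/2
w ∨ u = 1/6 ∨ 1/2 = 1/2
((w ↔ v) ∨ u) ∨ (w ∨ u) = 1/2 ∨ 1/2 = 1/2
(((w ↔ v) → (u → v)) → (w → ¬u)) → (((w ↔ v) ∨ u) ∨ (w ∨ u)) = 1 → 1/2 = 1/2
v ∧ u = 1 ∧ 1/2 = 1/2
u ↔ v = 1/2 ↔ 1 = 1/2
u → (u ↔ v) = 1/2 → 1/2 = 1
(v ∧ u) ∨ (u → (u ↔ v)) = 1/2 ∨ 1 = 1
¬v = ¬1 = 0
¬v → w = 0 → 1/6 = 1
((v ∧ u) ∨ (u → (u ↔ v))) → (¬v → w) = 1 → 1 = 1
((((w ↔ v) → (u → v)) → (w → ¬u)) → (((w ↔ v) ∨ u) ∨ (w ∨ u))) ∧ (((v ∧ u) ∨ (u → (u ↔ v))) → (¬v → w)) = 1/2 ∧ 1 = 1/2
v ↔ v = 1 ↔ 1 = 1
¬(v ↔ v) = ¬1 = 0
w ∧ w = 1/6 ∧ 1/6 = 1/6
¬(v ↔ v) → (w ∧ w) = 0 → 1/6 = 1
u ∨ u = 1/2 ∨ 1/2 = 1/2
¬(u ∨ u) = ¬1/2 = 1/2
¬¬(u ∨ u) = ¬1/2 = 1/2
(¬(v ↔ v) → (w ∧ w)) → ¬¬(u ∨ u) = 1 → 1/2 = 1/2
v → w = 1 → 1/6 = 1/6
v ∨ (v → w) = 1 ∨ 1/6 = 1
¬(v ∨ (v → w)) = ¬1 = 0
¬w = ¬1/6 = 5/6
w ∧ ¬w = 1/6 ∧ 5/6 = 1/6
¬(v ∨ (v → w)) ∨ (w ∧ ¬w) = 0 ∨ 1/6 = 1/6
((¬(v ↔ v) → (w ∧ w)) → ¬¬(u ∨ u)) ∨ (¬(v ∨ (v → w)) ∨ (w ∧ ¬w)) = 1/2 ∨ 1/6 = 1/2
(((((w ↔ v) → (u → v)) → (w → ¬u)) → (((w ↔ v) ∨ u) ∨ (w ∨ u))) ∧ (((v ∧ u) ∨ (u → (u ↔ v))) → (¬v → w))) → (((¬(v ↔ v) → (w ∧ w)) → ¬¬(u ∨ u)) ∨ (¬(v ∨ (v → w)) ∨ (w ∧ ¬w))) = 1/2 → 1/2 = 1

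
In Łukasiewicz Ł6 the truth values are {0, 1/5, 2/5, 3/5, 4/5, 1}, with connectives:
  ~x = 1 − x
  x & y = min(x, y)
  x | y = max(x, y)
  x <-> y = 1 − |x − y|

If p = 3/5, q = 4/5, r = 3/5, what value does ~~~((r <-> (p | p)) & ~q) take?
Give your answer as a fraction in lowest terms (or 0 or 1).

4/5

p | p = 3/5 | 3/5 = 3/5
r <-> (p | p) = 3/5 <-> 3/5 = 1
~q = ~4/5 = 1/5
(r <-> (p | p)) & ~q = 1 & 1/5 = 1/5
~((r <-> (p | p)) & ~q) = ~1/5 = 4/5
~~((r <-> (p | p)) & ~q) = ~4/5 = 1/5
~~~((r <-> (p | p)) & ~q) = ~1/5 = 4/5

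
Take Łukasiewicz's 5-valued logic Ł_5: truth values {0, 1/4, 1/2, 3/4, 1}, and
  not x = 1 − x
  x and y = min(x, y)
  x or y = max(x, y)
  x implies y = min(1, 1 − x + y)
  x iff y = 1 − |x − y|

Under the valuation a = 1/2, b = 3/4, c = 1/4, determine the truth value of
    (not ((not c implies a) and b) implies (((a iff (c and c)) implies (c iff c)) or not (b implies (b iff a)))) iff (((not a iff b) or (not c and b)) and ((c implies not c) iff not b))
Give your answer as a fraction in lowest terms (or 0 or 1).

1/4

not c = not 1/4 = 3/4
not c implies a = 3/4 implies 1/2 = 3/4
(not c implies a) and b = 3/4 and 3/4 = 3/4
not ((not c implies a) and b) = not 3/4 = 1/4
c and c = 1/4 and 1/4 = 1/4
a iff (c and c) = 1/2 iff 1/4 = 3/4
c iff c = 1/4 iff 1/4 = 1
(a iff (c and c)) implies (c iff c) = 3/4 implies 1 = 1
b iff a = 3/4 iff 1/2 = 3/4
b implies (b iff a) = 3/4 implies 3/4 = 1
not (b implies (b iff a)) = not 1 = 0
((a iff (c and c)) implies (c iff c)) or not (b implies (b iff a)) = 1 or 0 = 1
not ((not c implies a) and b) implies (((a iff (c and c)) implies (c iff c)) or not (b implies (b iff a))) = 1/4 implies 1 = 1
not a = not 1/2 = 1/2
not a iff b = 1/2 iff 3/4 = 3/4
not c = not 1/4 = 3/4
not c and b = 3/4 and 3/4 = 3/4
(not a iff b) or (not c and b) = 3/4 or 3/4 = 3/4
not c = not 1/4 = 3/4
c implies not c = 1/4 implies 3/4 = 1
not b = not 3/4 = 1/4
(c implies not c) iff not b = 1 iff 1/4 = 1/4
((not a iff b) or (not c and b)) and ((c implies not c) iff not b) = 3/4 and 1/4 = 1/4
(not ((not c implies a) and b) implies (((a iff (c and c)) implies (c iff c)) or not (b implies (b iff a)))) iff (((not a iff b) or (not c and b)) and ((c implies not c) iff not b)) = 1 iff 1/4 = 1/4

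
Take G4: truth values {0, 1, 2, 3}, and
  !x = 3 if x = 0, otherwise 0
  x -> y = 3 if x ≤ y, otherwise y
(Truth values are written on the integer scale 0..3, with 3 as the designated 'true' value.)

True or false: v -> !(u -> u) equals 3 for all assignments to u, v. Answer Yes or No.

Counterexample: take u = 0, v = 1.
u -> u = 0 -> 0 = 3
!(u -> u) = !3 = 0
v -> !(u -> u) = 1 -> 0 = 0
This gives 0 ≠ 3.

No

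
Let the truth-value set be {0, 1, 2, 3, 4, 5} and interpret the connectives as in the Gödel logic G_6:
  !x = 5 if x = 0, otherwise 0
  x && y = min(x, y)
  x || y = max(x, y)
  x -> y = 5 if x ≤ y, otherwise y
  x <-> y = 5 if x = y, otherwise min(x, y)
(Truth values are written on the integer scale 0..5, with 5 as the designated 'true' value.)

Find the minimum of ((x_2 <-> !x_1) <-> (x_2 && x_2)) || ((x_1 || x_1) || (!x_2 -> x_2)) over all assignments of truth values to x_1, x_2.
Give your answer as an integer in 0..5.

Take x_1 = 1, x_2 = 0:
!x_1 = !1 = 0
x_2 <-> !x_1 = 0 <-> 0 = 5
x_2 && x_2 = 0 && 0 = 0
(x_2 <-> !x_1) <-> (x_2 && x_2) = 5 <-> 0 = 0
x_1 || x_1 = 1 || 1 = 1
!x_2 = !0 = 5
!x_2 -> x_2 = 5 -> 0 = 0
(x_1 || x_1) || (!x_2 -> x_2) = 1 || 0 = 1
((x_2 <-> !x_1) <-> (x_2 && x_2)) || ((x_1 || x_1) || (!x_2 -> x_2)) = 0 || 1 = 1
No assignment yields a value below 1, so this is the minimum.

1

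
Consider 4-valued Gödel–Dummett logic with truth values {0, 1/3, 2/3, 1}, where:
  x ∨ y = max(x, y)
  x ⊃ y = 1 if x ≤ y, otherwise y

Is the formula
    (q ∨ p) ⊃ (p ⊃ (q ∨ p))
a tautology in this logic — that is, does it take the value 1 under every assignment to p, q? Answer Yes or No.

Yes

p = 0, q = 0 ↦ 1
p = 0, q = 1/3 ↦ 1
p = 0, q = 2/3 ↦ 1
p = 0, q = 1 ↦ 1
p = 1/3, q = 0 ↦ 1
p = 1/3, q = 1/3 ↦ 1
p = 1/3, q = 2/3 ↦ 1
p = 1/3, q = 1 ↦ 1
p = 2/3, q = 0 ↦ 1
p = 2/3, q = 1/3 ↦ 1
p = 2/3, q = 2/3 ↦ 1
p = 2/3, q = 1 ↦ 1
p = 1, q = 0 ↦ 1
p = 1, q = 1/3 ↦ 1
p = 1, q = 2/3 ↦ 1
p = 1, q = 1 ↦ 1
Every assignment gives a value ≥ 1.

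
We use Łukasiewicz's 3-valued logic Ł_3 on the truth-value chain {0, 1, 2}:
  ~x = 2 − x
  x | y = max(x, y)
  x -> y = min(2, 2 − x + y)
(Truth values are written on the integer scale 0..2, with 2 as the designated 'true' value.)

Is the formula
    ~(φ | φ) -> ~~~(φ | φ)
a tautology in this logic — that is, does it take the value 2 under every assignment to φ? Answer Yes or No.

Yes

φ = 0 ↦ 2
φ = 1 ↦ 2
φ = 2 ↦ 2
Every assignment gives a value ≥ 2.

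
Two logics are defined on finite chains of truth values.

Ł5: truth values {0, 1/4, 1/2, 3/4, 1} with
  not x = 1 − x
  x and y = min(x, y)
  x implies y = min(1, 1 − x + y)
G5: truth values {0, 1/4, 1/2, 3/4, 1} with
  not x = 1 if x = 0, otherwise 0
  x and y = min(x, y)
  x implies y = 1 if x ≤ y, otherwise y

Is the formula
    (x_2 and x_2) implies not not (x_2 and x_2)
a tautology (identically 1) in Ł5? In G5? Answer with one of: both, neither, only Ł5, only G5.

both

In Ł5: every assignment gives 1 — tautology.
In G5: every assignment gives 1 — tautology.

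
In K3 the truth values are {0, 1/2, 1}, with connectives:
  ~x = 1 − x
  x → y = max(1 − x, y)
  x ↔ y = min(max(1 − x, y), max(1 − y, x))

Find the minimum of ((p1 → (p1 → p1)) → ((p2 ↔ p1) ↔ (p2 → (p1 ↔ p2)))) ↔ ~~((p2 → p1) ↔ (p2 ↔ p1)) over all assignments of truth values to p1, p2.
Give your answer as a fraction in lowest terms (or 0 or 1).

Take p1 = 0, p2 = 1/2:
p1 → p1 = 0 → 0 = 1
p1 → (p1 → p1) = 0 → 1 = 1
p2 ↔ p1 = 1/2 ↔ 0 = 1/2
p1 ↔ p2 = 0 ↔ 1/2 = 1/2
p2 → (p1 ↔ p2) = 1/2 → 1/2 = 1/2
(p2 ↔ p1) ↔ (p2 → (p1 ↔ p2)) = 1/2 ↔ 1/2 = 1/2
(p1 → (p1 → p1)) → ((p2 ↔ p1) ↔ (p2 → (p1 ↔ p2))) = 1 → 1/2 = 1/2
p2 → p1 = 1/2 → 0 = 1/2
p2 ↔ p1 = 1/2 ↔ 0 = 1/2
(p2 → p1) ↔ (p2 ↔ p1) = 1/2 ↔ 1/2 = 1/2
~((p2 → p1) ↔ (p2 ↔ p1)) = ~1/2 = 1/2
~~((p2 → p1) ↔ (p2 ↔ p1)) = ~1/2 = 1/2
((p1 → (p1 → p1)) → ((p2 ↔ p1) ↔ (p2 → (p1 ↔ p2)))) ↔ ~~((p2 → p1) ↔ (p2 ↔ p1)) = 1/2 ↔ 1/2 = 1/2
No assignment yields a value below 1/2, so this is the minimum.

1/2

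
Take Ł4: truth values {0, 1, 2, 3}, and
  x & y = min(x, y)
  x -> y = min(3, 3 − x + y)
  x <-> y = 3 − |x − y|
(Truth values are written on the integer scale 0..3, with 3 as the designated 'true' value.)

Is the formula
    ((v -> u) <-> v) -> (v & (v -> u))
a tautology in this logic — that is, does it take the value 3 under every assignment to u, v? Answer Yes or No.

Counterexample: take u = 0, v = 1.
v -> u = 1 -> 0 = 2
(v -> u) <-> v = 2 <-> 1 = 2
v -> u = 1 -> 0 = 2
v & (v -> u) = 1 & 2 = 1
((v -> u) <-> v) -> (v & (v -> u)) = 2 -> 1 = 2
This gives 2 ≠ 3.

No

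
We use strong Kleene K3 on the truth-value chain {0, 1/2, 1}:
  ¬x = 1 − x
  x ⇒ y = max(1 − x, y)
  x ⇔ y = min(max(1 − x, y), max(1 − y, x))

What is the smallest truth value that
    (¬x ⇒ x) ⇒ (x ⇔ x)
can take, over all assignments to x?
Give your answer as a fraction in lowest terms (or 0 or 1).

Take x = 1/2:
¬x = ¬1/2 = 1/2
¬x ⇒ x = 1/2 ⇒ 1/2 = 1/2
x ⇔ x = 1/2 ⇔ 1/2 = 1/2
(¬x ⇒ x) ⇒ (x ⇔ x) = 1/2 ⇒ 1/2 = 1/2
No assignment yields a value below 1/2, so this is the minimum.

1/2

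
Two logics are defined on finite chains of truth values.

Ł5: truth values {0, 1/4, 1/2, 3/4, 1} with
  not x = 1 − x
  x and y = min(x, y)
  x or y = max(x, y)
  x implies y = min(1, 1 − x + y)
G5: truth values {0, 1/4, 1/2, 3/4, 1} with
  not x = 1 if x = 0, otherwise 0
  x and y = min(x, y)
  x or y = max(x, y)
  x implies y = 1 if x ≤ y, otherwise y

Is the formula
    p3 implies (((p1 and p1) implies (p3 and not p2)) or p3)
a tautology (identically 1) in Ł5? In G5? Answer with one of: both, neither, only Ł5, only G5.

both

In Ł5: every assignment gives 1 — tautology.
In G5: every assignment gives 1 — tautology.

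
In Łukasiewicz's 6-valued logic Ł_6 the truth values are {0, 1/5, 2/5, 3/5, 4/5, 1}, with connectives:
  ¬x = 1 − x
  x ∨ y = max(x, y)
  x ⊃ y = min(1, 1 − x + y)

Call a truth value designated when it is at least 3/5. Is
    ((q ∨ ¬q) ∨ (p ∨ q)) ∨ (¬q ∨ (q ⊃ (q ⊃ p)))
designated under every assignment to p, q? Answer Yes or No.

Yes

At p = 3/5, q = 2/5, for instance:
¬q = ¬2/5 = 3/5
q ∨ ¬q = 2/5 ∨ 3/5 = 3/5
p ∨ q = 3/5 ∨ 2/5 = 3/5
(q ∨ ¬q) ∨ (p ∨ q) = 3/5 ∨ 3/5 = 3/5
¬q = ¬2/5 = 3/5
q ⊃ p = 2/5 ⊃ 3/5 = 1
q ⊃ (q ⊃ p) = 2/5 ⊃ 1 = 1
¬q ∨ (q ⊃ (q ⊃ p)) = 3/5 ∨ 1 = 1
((q ∨ ¬q) ∨ (p ∨ q)) ∨ (¬q ∨ (q ⊃ (q ⊃ p))) = 3/5 ∨ 1 = 1
and checking the remaining 35 assignments likewise gives ≥ 3/5 in every case.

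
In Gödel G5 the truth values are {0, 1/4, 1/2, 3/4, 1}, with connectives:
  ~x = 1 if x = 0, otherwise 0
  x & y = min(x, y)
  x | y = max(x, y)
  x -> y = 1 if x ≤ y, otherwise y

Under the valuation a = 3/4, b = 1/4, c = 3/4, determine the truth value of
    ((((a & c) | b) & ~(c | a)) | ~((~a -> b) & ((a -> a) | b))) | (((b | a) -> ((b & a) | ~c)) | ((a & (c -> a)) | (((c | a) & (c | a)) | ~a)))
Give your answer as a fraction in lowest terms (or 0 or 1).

a & c = 3/4 & 3/4 = 3/4
(a & c) | b = 3/4 | 1/4 = 3/4
c | a = 3/4 | 3/4 = 3/4
~(c | a) = ~3/4 = 0
((a & c) | b) & ~(c | a) = 3/4 & 0 = 0
~a = ~3/4 = 0
~a -> b = 0 -> 1/4 = 1
a -> a = 3/4 -> 3/4 = 1
(a -> a) | b = 1 | 1/4 = 1
(~a -> b) & ((a -> a) | b) = 1 & 1 = 1
~((~a -> b) & ((a -> a) | b)) = ~1 = 0
(((a & c) | b) & ~(c | a)) | ~((~a -> b) & ((a -> a) | b)) = 0 | 0 = 0
b | a = 1/4 | 3/4 = 3/4
b & a = 1/4 & 3/4 = 1/4
~c = ~3/4 = 0
(b & a) | ~c = 1/4 | 0 = 1/4
(b | a) -> ((b & a) | ~c) = 3/4 -> 1/4 = 1/4
c -> a = 3/4 -> 3/4 = 1
a & (c -> a) = 3/4 & 1 = 3/4
c | a = 3/4 | 3/4 = 3/4
c | a = 3/4 | 3/4 = 3/4
(c | a) & (c | a) = 3/4 & 3/4 = 3/4
~a = ~3/4 = 0
((c | a) & (c | a)) | ~a = 3/4 | 0 = 3/4
(a & (c -> a)) | (((c | a) & (c | a)) | ~a) = 3/4 | 3/4 = 3/4
((b | a) -> ((b & a) | ~c)) | ((a & (c -> a)) | (((c | a) & (c | a)) | ~a)) = 1/4 | 3/4 = 3/4
((((a & c) | b) & ~(c | a)) | ~((~a -> b) & ((a -> a) | b))) | (((b | a) -> ((b & a) | ~c)) | ((a & (c -> a)) | (((c | a) & (c | a)) | ~a))) = 0 | 3/4 = 3/4

3/4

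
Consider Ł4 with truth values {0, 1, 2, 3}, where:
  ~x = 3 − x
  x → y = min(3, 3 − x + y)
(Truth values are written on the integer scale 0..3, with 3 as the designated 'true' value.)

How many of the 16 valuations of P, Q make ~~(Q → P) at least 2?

13

P = 0, Q = 0 ↦ 3  ≥
P = 0, Q = 1 ↦ 2  ≥
P = 0, Q = 2 ↦ 1  <
P = 0, Q = 3 ↦ 0  <
P = 1, Q = 0 ↦ 3  ≥
P = 1, Q = 1 ↦ 3  ≥
P = 1, Q = 2 ↦ 2  ≥
P = 1, Q = 3 ↦ 1  <
P = 2, Q = 0 ↦ 3  ≥
P = 2, Q = 1 ↦ 3  ≥
P = 2, Q = 2 ↦ 3  ≥
P = 2, Q = 3 ↦ 2  ≥
P = 3, Q = 0 ↦ 3  ≥
P = 3, Q = 1 ↦ 3  ≥
P = 3, Q = 2 ↦ 3  ≥
P = 3, Q = 3 ↦ 3  ≥
So 13 of the 16 assignments meet the threshold.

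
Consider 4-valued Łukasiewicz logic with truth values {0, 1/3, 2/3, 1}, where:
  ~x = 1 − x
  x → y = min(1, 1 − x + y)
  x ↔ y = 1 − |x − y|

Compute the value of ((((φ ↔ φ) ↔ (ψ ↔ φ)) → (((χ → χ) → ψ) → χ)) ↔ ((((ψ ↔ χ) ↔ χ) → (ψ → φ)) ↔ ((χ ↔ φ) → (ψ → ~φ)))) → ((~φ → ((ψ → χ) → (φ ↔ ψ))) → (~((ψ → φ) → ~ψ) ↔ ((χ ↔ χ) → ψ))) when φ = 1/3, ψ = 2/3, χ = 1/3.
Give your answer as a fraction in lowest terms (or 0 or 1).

2/3

φ ↔ φ = 1/3 ↔ 1/3 = 1
ψ ↔ φ = 2/3 ↔ 1/3 = 2/3
(φ ↔ φ) ↔ (ψ ↔ φ) = 1 ↔ 2/3 = 2/3
χ → χ = 1/3 → 1/3 = 1
(χ → χ) → ψ = 1 → 2/3 = 2/3
((χ → χ) → ψ) → χ = 2/3 → 1/3 = 2/3
((φ ↔ φ) ↔ (ψ ↔ φ)) → (((χ → χ) → ψ) → χ) = 2/3 → 2/3 = 1
ψ ↔ χ = 2/3 ↔ 1/3 = 2/3
(ψ ↔ χ) ↔ χ = 2/3 ↔ 1/3 = 2/3
ψ → φ = 2/3 → 1/3 = 2/3
((ψ ↔ χ) ↔ χ) → (ψ → φ) = 2/3 → 2/3 = 1
χ ↔ φ = 1/3 ↔ 1/3 = 1
~φ = ~1/3 = 2/3
ψ → ~φ = 2/3 → 2/3 = 1
(χ ↔ φ) → (ψ → ~φ) = 1 → 1 = 1
(((ψ ↔ χ) ↔ χ) → (ψ → φ)) ↔ ((χ ↔ φ) → (ψ → ~φ)) = 1 ↔ 1 = 1
(((φ ↔ φ) ↔ (ψ ↔ φ)) → (((χ → χ) → ψ) → χ)) ↔ ((((ψ ↔ χ) ↔ χ) → (ψ → φ)) ↔ ((χ ↔ φ) → (ψ → ~φ))) = 1 ↔ 1 = 1
~φ = ~1/3 = 2/3
ψ → χ = 2/3 → 1/3 = 2/3
φ ↔ ψ = 1/3 ↔ 2/3 = 2/3
(ψ → χ) → (φ ↔ ψ) = 2/3 → 2/3 = 1
~φ → ((ψ → χ) → (φ ↔ ψ)) = 2/3 → 1 = 1
ψ → φ = 2/3 → 1/3 = 2/3
~ψ = ~2/3 = 1/3
(ψ → φ) → ~ψ = 2/3 → 1/3 = 2/3
~((ψ → φ) → ~ψ) = ~2/3 = 1/3
χ ↔ χ = 1/3 ↔ 1/3 = 1
(χ ↔ χ) → ψ = 1 → 2/3 = 2/3
~((ψ → φ) → ~ψ) ↔ ((χ ↔ χ) → ψ) = 1/3 ↔ 2/3 = 2/3
(~φ → ((ψ → χ) → (φ ↔ ψ))) → (~((ψ → φ) → ~ψ) ↔ ((χ ↔ χ) → ψ)) = 1 → 2/3 = 2/3
((((φ ↔ φ) ↔ (ψ ↔ φ)) → (((χ → χ) → ψ) → χ)) ↔ ((((ψ ↔ χ) ↔ χ) → (ψ → φ)) ↔ ((χ ↔ φ) → (ψ → ~φ)))) → ((~φ → ((ψ → χ) → (φ ↔ ψ))) → (~((ψ → φ) → ~ψ) ↔ ((χ ↔ χ) → ψ))) = 1 → 2/3 = 2/3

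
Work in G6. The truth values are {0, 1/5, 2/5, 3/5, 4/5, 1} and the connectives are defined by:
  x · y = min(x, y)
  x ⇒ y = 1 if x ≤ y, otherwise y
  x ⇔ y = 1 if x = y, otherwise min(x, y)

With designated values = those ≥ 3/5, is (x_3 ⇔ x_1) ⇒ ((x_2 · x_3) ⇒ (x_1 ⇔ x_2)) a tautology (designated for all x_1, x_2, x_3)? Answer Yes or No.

At x_1 = 2/5, x_2 = 1/5, x_3 = 3/5, for instance:
x_3 ⇔ x_1 = 3/5 ⇔ 2/5 = 2/5
x_2 · x_3 = 1/5 · 3/5 = 1/5
x_1 ⇔ x_2 = 2/5 ⇔ 1/5 = 1/5
(x_2 · x_3) ⇒ (x_1 ⇔ x_2) = 1/5 ⇒ 1/5 = 1
(x_3 ⇔ x_1) ⇒ ((x_2 · x_3) ⇒ (x_1 ⇔ x_2)) = 2/5 ⇒ 1 = 1
and checking the remaining 215 assignments likewise gives ≥ 3/5 in every case.

Yes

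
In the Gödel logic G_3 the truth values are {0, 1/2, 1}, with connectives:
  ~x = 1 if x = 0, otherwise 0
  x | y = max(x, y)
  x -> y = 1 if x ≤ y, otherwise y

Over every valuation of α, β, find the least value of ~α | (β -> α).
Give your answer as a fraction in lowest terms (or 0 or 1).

Take α = 1/2, β = 1:
~α = ~1/2 = 0
β -> α = 1 -> 1/2 = 1/2
~α | (β -> α) = 0 | 1/2 = 1/2
No assignment yields a value below 1/2, so this is the minimum.

1/2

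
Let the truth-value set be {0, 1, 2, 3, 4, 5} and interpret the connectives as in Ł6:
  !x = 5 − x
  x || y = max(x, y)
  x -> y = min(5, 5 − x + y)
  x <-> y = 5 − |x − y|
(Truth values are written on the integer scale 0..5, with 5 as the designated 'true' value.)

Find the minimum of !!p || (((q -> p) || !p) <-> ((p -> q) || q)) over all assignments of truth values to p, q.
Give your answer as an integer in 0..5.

3

Take p = 2, q = 0:
!p = !2 = 3
!!p = !3 = 2
q -> p = 0 -> 2 = 5
!p = !2 = 3
(q -> p) || !p = 5 || 3 = 5
p -> q = 2 -> 0 = 3
(p -> q) || q = 3 || 0 = 3
((q -> p) || !p) <-> ((p -> q) || q) = 5 <-> 3 = 3
!!p || (((q -> p) || !p) <-> ((p -> q) || q)) = 2 || 3 = 3
No assignment yields a value below 3, so this is the minimum.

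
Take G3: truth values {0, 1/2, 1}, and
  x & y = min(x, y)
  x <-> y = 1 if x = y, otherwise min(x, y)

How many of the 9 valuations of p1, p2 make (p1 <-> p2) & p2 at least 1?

p1 = 0, p2 = 0 ↦ 0  <
p1 = 0, p2 = 1/2 ↦ 0  <
p1 = 0, p2 = 1 ↦ 0  <
p1 = 1/2, p2 = 0 ↦ 0  <
p1 = 1/2, p2 = 1/2 ↦ 1/2  <
p1 = 1/2, p2 = 1 ↦ 1/2  <
p1 = 1, p2 = 0 ↦ 0  <
p1 = 1, p2 = 1/2 ↦ 1/2  <
p1 = 1, p2 = 1 ↦ 1  ≥
So 1 of the 9 assignments meets the threshold.

1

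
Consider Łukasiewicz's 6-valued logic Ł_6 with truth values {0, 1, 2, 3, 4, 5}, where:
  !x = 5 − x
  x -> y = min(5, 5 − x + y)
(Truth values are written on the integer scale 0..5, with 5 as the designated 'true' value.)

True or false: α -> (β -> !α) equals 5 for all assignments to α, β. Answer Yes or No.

No

Counterexample: take α = 3, β = 5.
!α = !3 = 2
β -> !α = 5 -> 2 = 2
α -> (β -> !α) = 3 -> 2 = 4
This gives 4 ≠ 5.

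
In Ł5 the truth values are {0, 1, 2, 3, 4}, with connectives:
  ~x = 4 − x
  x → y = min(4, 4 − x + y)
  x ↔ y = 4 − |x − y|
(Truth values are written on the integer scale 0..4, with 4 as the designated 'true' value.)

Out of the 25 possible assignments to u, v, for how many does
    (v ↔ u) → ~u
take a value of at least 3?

value 4: 13 assignments (counts)
value 3: 5 assignments (counts)
value 2: 4 assignments
value 1: 2 assignments
value 0: 1 assignment
So 18 of the 25 assignments meet the threshold.

18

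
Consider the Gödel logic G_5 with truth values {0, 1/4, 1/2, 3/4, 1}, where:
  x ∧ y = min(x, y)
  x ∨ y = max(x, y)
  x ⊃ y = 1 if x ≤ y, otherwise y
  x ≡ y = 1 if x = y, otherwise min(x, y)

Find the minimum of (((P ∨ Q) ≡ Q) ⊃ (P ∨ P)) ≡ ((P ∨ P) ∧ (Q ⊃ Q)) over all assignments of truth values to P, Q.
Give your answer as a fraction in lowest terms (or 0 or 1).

1/4

Take P = 1/4, Q = 0:
P ∨ Q = 1/4 ∨ 0 = 1/4
(P ∨ Q) ≡ Q = 1/4 ≡ 0 = 0
P ∨ P = 1/4 ∨ 1/4 = 1/4
((P ∨ Q) ≡ Q) ⊃ (P ∨ P) = 0 ⊃ 1/4 = 1
P ∨ P = 1/4 ∨ 1/4 = 1/4
Q ⊃ Q = 0 ⊃ 0 = 1
(P ∨ P) ∧ (Q ⊃ Q) = 1/4 ∧ 1 = 1/4
(((P ∨ Q) ≡ Q) ⊃ (P ∨ P)) ≡ ((P ∨ P) ∧ (Q ⊃ Q)) = 1 ≡ 1/4 = 1/4
No assignment yields a value below 1/4, so this is the minimum.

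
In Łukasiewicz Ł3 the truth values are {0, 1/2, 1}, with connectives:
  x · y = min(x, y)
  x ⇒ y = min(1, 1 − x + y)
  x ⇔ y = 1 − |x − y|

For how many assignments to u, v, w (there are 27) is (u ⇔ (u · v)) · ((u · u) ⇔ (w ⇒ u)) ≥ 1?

8

value 1: 8 assignments (counts)
value 1/2: 13 assignments
value 0: 6 assignments
So 8 of the 27 assignments meet the threshold.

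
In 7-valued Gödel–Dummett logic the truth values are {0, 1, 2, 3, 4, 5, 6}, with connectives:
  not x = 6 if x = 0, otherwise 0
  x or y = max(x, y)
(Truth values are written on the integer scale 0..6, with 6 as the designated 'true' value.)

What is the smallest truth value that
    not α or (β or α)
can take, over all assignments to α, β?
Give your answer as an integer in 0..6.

Take α = 1, β = 0:
not α = not 1 = 0
β or α = 0 or 1 = 1
not α or (β or α) = 0 or 1 = 1
No assignment yields a value below 1, so this is the minimum.

1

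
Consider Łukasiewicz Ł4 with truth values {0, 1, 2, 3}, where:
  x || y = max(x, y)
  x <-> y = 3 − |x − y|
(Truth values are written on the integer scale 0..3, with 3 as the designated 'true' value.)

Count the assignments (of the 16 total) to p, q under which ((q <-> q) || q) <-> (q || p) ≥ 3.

p = 0, q = 0 ↦ 0  <
p = 0, q = 1 ↦ 1  <
p = 0, q = 2 ↦ 2  <
p = 0, q = 3 ↦ 3  ≥
p = 1, q = 0 ↦ 1  <
p = 1, q = 1 ↦ 1  <
p = 1, q = 2 ↦ 2  <
p = 1, q = 3 ↦ 3  ≥
p = 2, q = 0 ↦ 2  <
p = 2, q = 1 ↦ 2  <
p = 2, q = 2 ↦ 2  <
p = 2, q = 3 ↦ 3  ≥
p = 3, q = 0 ↦ 3  ≥
p = 3, q = 1 ↦ 3  ≥
p = 3, q = 2 ↦ 3  ≥
p = 3, q = 3 ↦ 3  ≥
So 7 of the 16 assignments meet the threshold.

7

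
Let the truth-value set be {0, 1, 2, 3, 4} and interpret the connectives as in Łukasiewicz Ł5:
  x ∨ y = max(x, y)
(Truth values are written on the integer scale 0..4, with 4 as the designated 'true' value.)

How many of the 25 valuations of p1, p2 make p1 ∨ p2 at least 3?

16

value 4: 9 assignments (counts)
value 3: 7 assignments (counts)
value 2: 5 assignments
value 1: 3 assignments
value 0: 1 assignment
So 16 of the 25 assignments meet the threshold.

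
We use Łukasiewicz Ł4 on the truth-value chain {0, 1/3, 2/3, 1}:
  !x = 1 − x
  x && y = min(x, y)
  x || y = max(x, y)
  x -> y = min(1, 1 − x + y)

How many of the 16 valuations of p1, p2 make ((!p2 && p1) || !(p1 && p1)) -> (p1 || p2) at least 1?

p1 = 0, p2 = 0 ↦ 0  <
p1 = 0, p2 = 1/3 ↦ 1/3  <
p1 = 0, p2 = 2/3 ↦ 2/3  <
p1 = 0, p2 = 1 ↦ 1  ≥
p1 = 1/3, p2 = 0 ↦ 2/3  <
p1 = 1/3, p2 = 1/3 ↦ 2/3  <
p1 = 1/3, p2 = 2/3 ↦ 1  ≥
p1 = 1/3, p2 = 1 ↦ 1  ≥
p1 = 2/3, p2 = 0 ↦ 1  ≥
p1 = 2/3, p2 = 1/3 ↦ 1  ≥
p1 = 2/3, p2 = 2/3 ↦ 1  ≥
p1 = 2/3, p2 = 1 ↦ 1  ≥
p1 = 1, p2 = 0 ↦ 1  ≥
p1 = 1, p2 = 1/3 ↦ 1  ≥
p1 = 1, p2 = 2/3 ↦ 1  ≥
p1 = 1, p2 = 1 ↦ 1  ≥
So 11 of the 16 assignments meet the threshold.

11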